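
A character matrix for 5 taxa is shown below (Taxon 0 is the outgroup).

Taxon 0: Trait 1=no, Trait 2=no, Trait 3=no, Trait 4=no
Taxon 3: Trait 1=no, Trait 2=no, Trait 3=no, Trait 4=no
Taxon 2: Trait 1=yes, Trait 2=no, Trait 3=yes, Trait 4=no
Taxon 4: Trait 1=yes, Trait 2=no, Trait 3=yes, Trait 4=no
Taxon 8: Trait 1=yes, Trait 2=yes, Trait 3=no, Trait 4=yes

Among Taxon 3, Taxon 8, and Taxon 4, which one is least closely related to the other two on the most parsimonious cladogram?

The outgroup has state 'no' for every character, so 'yes' is the derived state throughout.
Only Taxon 2, Taxon 4, and Taxon 8 show the derived state 'yes' for Trait 1, supporting them as a clade.
Trait 2: derived state 'yes' in Taxon 8 only — an autapomorphy, so it tells us nothing about relationships among taxa.
Only Taxon 2 and Taxon 4 show the derived state 'yes' for Trait 3, supporting them as a clade.
Trait 4: derived state 'yes' in Taxon 8 only — an autapomorphy, so it tells us nothing about relationships among taxa.
Most parsimonious ingroup topology: (Taxon 3,((Taxon 2,Taxon 4),Taxon 8)).
Taxon 8 and Taxon 4 share a more recent common ancestor with each other than either does with Taxon 3, so Taxon 3 is the least closely related of the three.

Taxon 3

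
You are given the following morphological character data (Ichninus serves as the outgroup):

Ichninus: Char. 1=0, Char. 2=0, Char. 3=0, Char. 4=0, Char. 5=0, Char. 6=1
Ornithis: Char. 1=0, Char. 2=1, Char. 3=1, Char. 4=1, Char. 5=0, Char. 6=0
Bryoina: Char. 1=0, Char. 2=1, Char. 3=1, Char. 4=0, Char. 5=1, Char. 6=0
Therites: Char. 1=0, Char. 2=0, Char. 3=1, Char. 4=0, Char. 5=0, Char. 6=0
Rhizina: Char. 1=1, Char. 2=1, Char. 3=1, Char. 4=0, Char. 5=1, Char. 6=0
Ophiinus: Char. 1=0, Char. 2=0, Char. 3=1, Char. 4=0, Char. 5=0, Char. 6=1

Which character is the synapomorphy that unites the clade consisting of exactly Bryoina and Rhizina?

Char. 5

Character polarity is set by the outgroup: the derived state is whichever differs from the outgroup's state, so for Char. 6 the derived state is '0', and for the remaining characters it is '1'.
Char. 1 (derived state '1') is unique to Rhizina (autapomorphy; uninformative for grouping).
Char. 2: derived state '1' in Bryoina, Ornithis, and Rhizina only — synapomorphy for {Bryoina, Ornithis, Rhizina}.
All ingroup taxa share the derived state '1' for Char. 3; it defines the ingroup but does not resolve relationships within it.
Char. 4: derived state '1' in Ornithis only — an autapomorphy, so it tells us nothing about relationships among taxa.
Only Bryoina and Rhizina show the derived state '1' for Char. 5, supporting them as a clade.
Char. 6 (derived state '0') is shared by Bryoina, Ornithis, Rhizina, and Therites — a synapomorphy uniting that clade.
Most parsimonious ingroup topology: (((Ornithis,(Bryoina,Rhizina)),Therites),Ophiinus).
The clade {Bryoina, Rhizina} is supported by Char. 5: its derived state '1' occurs in exactly those taxa and in no other taxon (including the outgroup).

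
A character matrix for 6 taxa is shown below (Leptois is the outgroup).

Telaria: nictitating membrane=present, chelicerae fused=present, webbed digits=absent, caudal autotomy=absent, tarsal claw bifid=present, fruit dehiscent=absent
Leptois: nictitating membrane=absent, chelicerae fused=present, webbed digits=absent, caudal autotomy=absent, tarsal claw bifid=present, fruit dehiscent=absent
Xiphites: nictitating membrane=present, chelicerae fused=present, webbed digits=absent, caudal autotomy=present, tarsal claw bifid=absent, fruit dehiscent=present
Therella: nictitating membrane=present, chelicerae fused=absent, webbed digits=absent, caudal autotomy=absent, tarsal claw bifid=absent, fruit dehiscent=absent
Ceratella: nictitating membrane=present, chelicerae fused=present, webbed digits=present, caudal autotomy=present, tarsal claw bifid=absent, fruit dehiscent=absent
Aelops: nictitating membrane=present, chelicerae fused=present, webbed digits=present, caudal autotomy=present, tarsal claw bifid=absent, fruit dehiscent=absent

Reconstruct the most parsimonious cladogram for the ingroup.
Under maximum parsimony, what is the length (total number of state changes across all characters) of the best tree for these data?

Character polarity is set by the outgroup: the derived state is whichever differs from the outgroup's state, so for chelicerae fused, tarsal claw bifid the derived state is 'absent', and for the remaining characters it is 'present'.
nictitating membrane (derived state 'present') is shared by all ingroup taxa — unites the whole ingroup.
chelicerae fused (derived state 'absent') is unique to Therella (autapomorphy; uninformative for grouping).
Only Aelops and Ceratella show the derived state 'present' for webbed digits, supporting them as a clade.
Only Aelops, Ceratella, and Xiphites show the derived state 'present' for caudal autotomy, supporting them as a clade.
tarsal claw bifid (derived state 'absent') is shared by Aelops, Ceratella, Therella, and Xiphites — a synapomorphy uniting that clade.
fruit dehiscent: derived state 'present' in Xiphites only — an autapomorphy, so it tells us nothing about relationships among taxa.
Most parsimonious ingroup topology: ((Therella,((Ceratella,Aelops),Xiphites)),Telaria).
Changes per character on this tree: nictitating membrane: 1; chelicerae fused: 1; webbed digits: 1; caudal autotomy: 1; tarsal claw bifid: 1; fruit dehiscent: 1.
Total = 6.

6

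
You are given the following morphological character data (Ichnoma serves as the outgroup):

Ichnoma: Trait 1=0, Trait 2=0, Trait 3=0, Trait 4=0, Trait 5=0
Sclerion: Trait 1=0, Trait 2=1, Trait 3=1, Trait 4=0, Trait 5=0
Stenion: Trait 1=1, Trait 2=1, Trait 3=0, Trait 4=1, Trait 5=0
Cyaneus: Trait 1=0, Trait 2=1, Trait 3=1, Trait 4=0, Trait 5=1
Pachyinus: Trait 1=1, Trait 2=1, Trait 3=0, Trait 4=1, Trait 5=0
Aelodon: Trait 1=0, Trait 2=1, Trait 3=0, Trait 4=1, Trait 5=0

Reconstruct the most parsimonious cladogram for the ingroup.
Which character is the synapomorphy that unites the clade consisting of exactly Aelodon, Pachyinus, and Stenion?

The outgroup has state '0' for every character, so '1' is the derived state throughout.
Trait 1 (derived state '1') is shared by Pachyinus and Stenion — a synapomorphy uniting that clade.
Trait 2 (derived state '1') is shared by all ingroup taxa — unites the whole ingroup.
Trait 3: derived state '1' in Cyaneus and Sclerion only — synapomorphy for {Cyaneus, Sclerion}.
Only Aelodon, Pachyinus, and Stenion show the derived state '1' for Trait 4, supporting them as a clade.
Trait 5: derived state '1' in Cyaneus only — an autapomorphy, so it tells us nothing about relationships among taxa.
Most parsimonious ingroup topology: ((Sclerion,Cyaneus),((Stenion,Pachyinus),Aelodon)).
The clade {Aelodon, Pachyinus, Stenion} is supported by Trait 4: its derived state '1' occurs in exactly those taxa and in no other taxon (including the outgroup).

Trait 4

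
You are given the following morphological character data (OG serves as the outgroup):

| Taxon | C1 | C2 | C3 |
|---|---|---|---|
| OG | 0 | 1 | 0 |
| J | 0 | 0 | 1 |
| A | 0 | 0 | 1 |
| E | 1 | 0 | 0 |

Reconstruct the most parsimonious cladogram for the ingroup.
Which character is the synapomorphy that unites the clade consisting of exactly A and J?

Character polarity is set by the outgroup: the derived state is whichever differs from the outgroup's state, so for C2 the derived state is '0', and for the remaining characters it is '1'.
C1: derived state '1' in E only — an autapomorphy, so it tells us nothing about relationships among taxa.
All ingroup taxa share the derived state '0' for C2; it defines the ingroup but does not resolve relationships within it.
C3 (derived state '1') is shared by A and J — a synapomorphy uniting that clade.
Most parsimonious ingroup topology: ((J,A),E).
The clade {A, J} is supported by C3: its derived state '1' occurs in exactly those taxa and in no other taxon (including the outgroup).

C3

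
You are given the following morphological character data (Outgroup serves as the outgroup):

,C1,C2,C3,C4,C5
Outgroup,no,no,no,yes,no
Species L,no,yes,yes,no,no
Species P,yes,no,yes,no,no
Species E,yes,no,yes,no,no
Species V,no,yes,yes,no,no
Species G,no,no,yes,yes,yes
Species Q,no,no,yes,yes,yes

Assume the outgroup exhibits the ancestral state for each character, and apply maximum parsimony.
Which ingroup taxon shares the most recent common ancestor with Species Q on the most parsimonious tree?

Character polarity is set by the outgroup: the derived state is whichever differs from the outgroup's state, so for C4 the derived state is 'no', and for the remaining characters it is 'yes'.
C1: derived state 'yes' in Species E and Species P only — synapomorphy for {Species E, Species P}.
C2: derived state 'yes' in Species L and Species V only — synapomorphy for {Species L, Species V}.
C3 (derived state 'yes') is shared by all ingroup taxa — unites the whole ingroup.
Only Species E, Species L, Species P, and Species V show the derived state 'no' for C4, supporting them as a clade.
Only Species G and Species Q show the derived state 'yes' for C5, supporting them as a clade.
Most parsimonious ingroup topology: (((Species L,Species V),(Species P,Species E)),(Species G,Species Q)).
Species Q and Species G form a cherry on this tree, so they are sister taxa.

Species G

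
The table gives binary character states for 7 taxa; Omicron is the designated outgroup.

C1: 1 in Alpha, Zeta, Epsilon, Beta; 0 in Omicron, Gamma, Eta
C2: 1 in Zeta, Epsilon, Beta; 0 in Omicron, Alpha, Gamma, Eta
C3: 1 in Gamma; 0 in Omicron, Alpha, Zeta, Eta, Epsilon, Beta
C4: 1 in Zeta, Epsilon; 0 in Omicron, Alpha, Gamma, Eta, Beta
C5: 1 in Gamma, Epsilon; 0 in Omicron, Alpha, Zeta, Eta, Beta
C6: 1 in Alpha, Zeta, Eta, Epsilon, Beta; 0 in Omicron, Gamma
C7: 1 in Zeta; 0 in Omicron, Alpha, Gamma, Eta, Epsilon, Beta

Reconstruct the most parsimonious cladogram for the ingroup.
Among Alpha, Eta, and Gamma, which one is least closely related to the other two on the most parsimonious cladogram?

The outgroup has state '0' for every character, so '1' is the derived state throughout.
Only Alpha, Beta, Epsilon, and Zeta show the derived state '1' for C1, supporting them as a clade.
C2 (derived state '1') is shared by Beta, Epsilon, and Zeta — a synapomorphy uniting that clade.
C3 (derived state '1') is unique to Gamma (autapomorphy; uninformative for grouping).
C4: derived state '1' in Epsilon and Zeta only — synapomorphy for {Epsilon, Zeta}.
C5 (state '1') occurs in Epsilon and Gamma but conflicts with the nesting implied by the other characters — most parsimoniously interpreted as homoplasy.
C6 (derived state '1') is shared by Alpha, Beta, Epsilon, Eta, and Zeta — a synapomorphy uniting that clade.
C7: derived state '1' in Zeta only — an autapomorphy, so it tells us nothing about relationships among taxa.
Most parsimonious ingroup topology: (((Alpha,((Zeta,Epsilon),Beta)),Eta),Gamma).
Eta and Alpha share a more recent common ancestor with each other than either does with Gamma, so Gamma is the least closely related of the three.

Gamma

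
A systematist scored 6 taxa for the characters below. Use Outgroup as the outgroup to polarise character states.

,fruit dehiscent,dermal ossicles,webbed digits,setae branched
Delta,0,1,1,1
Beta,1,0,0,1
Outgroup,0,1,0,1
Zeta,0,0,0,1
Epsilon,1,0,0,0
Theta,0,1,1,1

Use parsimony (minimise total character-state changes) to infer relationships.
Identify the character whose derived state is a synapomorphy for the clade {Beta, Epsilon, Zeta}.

Character polarity is set by the outgroup: the derived state is whichever differs from the outgroup's state, so for dermal ossicles, setae branched the derived state is '0', and for the remaining characters it is '1'.
fruit dehiscent: derived state '1' in Beta and Epsilon only — synapomorphy for {Beta, Epsilon}.
dermal ossicles: derived state '0' in Beta, Epsilon, and Zeta only — synapomorphy for {Beta, Epsilon, Zeta}.
Only Delta and Theta show the derived state '1' for webbed digits, supporting them as a clade.
setae branched (derived state '0') is unique to Epsilon (autapomorphy; uninformative for grouping).
Most parsimonious ingroup topology: ((Theta,Delta),(Zeta,(Beta,Epsilon))).
The clade {Beta, Epsilon, Zeta} is supported by dermal ossicles: its derived state '0' occurs in exactly those taxa and in no other taxon (including the outgroup).

dermal ossicles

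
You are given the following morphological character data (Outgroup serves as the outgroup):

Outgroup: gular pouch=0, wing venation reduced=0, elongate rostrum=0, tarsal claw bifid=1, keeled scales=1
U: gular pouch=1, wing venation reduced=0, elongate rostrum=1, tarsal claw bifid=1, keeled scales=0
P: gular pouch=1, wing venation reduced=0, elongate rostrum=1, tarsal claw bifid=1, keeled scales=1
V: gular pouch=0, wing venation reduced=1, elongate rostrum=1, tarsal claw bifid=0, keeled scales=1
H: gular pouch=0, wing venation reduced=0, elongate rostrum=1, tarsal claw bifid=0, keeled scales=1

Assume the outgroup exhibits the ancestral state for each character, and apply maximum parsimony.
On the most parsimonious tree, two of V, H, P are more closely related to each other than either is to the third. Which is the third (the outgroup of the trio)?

P

Character polarity is set by the outgroup: the derived state is whichever differs from the outgroup's state, so for tarsal claw bifid, keeled scales the derived state is '0', and for the remaining characters it is '1'.
gular pouch: derived state '1' in P and U only — synapomorphy for {P, U}.
wing venation reduced: derived state '1' in V only — an autapomorphy, so it tells us nothing about relationships among taxa.
elongate rostrum (derived state '1') is shared by all ingroup taxa — unites the whole ingroup.
tarsal claw bifid (derived state '0') is shared by H and V — a synapomorphy uniting that clade.
keeled scales (derived state '0') is unique to U (autapomorphy; uninformative for grouping).
Most parsimonious ingroup topology: ((U,P),(V,H)).
H and V share a more recent common ancestor with each other than either does with P, so P is the least closely related of the three.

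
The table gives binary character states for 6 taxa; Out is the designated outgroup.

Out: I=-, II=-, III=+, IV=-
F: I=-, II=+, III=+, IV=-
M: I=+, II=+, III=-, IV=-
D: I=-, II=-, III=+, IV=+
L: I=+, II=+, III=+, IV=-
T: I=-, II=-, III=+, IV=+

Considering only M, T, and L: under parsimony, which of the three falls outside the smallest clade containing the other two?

T

Character polarity is set by the outgroup: the derived state is whichever differs from the outgroup's state, so for III the derived state is '-', and for the remaining characters it is '+'.
I (derived state '+') is shared by L and M — a synapomorphy uniting that clade.
Only F, L, and M show the derived state '+' for II, supporting them as a clade.
III: derived state '-' in M only — an autapomorphy, so it tells us nothing about relationships among taxa.
Only D and T show the derived state '+' for IV, supporting them as a clade.
Most parsimonious ingroup topology: ((F,(M,L)),(D,T)).
L and M share a more recent common ancestor with each other than either does with T, so T is the least closely related of the three.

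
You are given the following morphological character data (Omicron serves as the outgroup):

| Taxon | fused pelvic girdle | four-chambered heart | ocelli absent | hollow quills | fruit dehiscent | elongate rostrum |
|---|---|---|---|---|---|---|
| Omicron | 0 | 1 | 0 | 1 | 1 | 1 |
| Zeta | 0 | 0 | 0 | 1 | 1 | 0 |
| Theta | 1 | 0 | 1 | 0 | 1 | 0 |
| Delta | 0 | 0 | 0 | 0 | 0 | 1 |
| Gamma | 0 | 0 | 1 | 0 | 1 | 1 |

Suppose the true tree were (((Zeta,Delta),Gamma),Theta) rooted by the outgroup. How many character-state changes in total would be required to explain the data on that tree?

Map each character onto (((Zeta,Delta),Gamma),Theta) (rooted by Omicron) and count the minimum state changes it requires (Fitch parsimony):
fused pelvic girdle: 1; four-chambered heart: 1; ocelli absent: 2; hollow quills: 2; fruit dehiscent: 1; elongate rostrum: 2.
Total tree length = 9.

9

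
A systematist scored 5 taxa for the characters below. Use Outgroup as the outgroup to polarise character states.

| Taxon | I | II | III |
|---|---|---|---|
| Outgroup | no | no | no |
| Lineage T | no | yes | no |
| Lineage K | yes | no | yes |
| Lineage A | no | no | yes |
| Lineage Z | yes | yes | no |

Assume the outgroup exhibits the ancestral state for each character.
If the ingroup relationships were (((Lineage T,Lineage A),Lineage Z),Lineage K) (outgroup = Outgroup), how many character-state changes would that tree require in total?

6

Map each character onto (((Lineage T,Lineage A),Lineage Z),Lineage K) (rooted by Outgroup) and count the minimum state changes it requires (Fitch parsimony):
I: 2; II: 2; III: 2.
Total tree length = 6.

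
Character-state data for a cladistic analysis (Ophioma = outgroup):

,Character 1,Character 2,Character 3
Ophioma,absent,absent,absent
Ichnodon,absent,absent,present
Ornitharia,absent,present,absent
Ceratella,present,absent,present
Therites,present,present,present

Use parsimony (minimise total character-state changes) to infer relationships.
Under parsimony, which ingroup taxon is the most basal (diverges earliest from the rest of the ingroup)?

The outgroup has state 'absent' for every character, so 'present' is the derived state throughout.
Only Ceratella and Therites show the derived state 'present' for Character 1, supporting them as a clade.
Character 2 groups Ornitharia and Therites, which is incompatible with the clades supported by the remaining characters; treating it as convergent (homoplasy) costs fewer steps than any alternative tree.
Only Ceratella, Ichnodon, and Therites show the derived state 'present' for Character 3, supporting them as a clade.
Most parsimonious ingroup topology: ((Ichnodon,(Ceratella,Therites)),Ornitharia).
Ornitharia is sister to the clade containing all other ingroup taxa, so it is the earliest-diverging (most basal) ingroup lineage.

Ornitharia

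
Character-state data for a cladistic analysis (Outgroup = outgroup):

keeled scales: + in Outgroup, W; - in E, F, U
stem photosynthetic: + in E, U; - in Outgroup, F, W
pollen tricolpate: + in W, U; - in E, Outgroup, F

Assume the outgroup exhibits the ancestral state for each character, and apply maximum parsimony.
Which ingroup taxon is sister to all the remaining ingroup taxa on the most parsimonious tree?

Character polarity is set by the outgroup: the derived state is whichever differs from the outgroup's state, so for keeled scales the derived state is '-', and for the remaining characters it is '+'.
keeled scales: derived state '-' in E, F, and U only — synapomorphy for {E, F, U}.
stem photosynthetic (derived state '+') is shared by E and U — a synapomorphy uniting that clade.
pollen tricolpate (state '+') occurs in U and W but conflicts with the nesting implied by the other characters — most parsimoniously interpreted as homoplasy.
Most parsimonious ingroup topology: ((F,(E,U)),W).
W is sister to the clade containing all other ingroup taxa, so it is the earliest-diverging (most basal) ingroup lineage.

W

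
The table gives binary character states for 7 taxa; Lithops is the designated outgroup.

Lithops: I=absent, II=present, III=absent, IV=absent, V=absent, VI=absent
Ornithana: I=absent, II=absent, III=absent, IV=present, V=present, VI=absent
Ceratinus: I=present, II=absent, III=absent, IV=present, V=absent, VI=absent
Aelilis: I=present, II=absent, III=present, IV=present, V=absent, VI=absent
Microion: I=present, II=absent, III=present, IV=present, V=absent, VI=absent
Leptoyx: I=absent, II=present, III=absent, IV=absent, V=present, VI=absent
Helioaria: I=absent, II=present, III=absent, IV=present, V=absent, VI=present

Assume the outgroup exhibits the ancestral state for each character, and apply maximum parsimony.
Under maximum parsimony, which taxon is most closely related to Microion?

Aelilis

Character polarity is set by the outgroup: the derived state is whichever differs from the outgroup's state, so for II the derived state is 'absent', and for the remaining characters it is 'present'.
Only Aelilis, Ceratinus, and Microion show the derived state 'present' for I, supporting them as a clade.
Only Aelilis, Ceratinus, Microion, and Ornithana show the derived state 'absent' for II, supporting them as a clade.
III: derived state 'present' in Aelilis and Microion only — synapomorphy for {Aelilis, Microion}.
IV: derived state 'present' in Aelilis, Ceratinus, Helioaria, Microion, and Ornithana only — synapomorphy for {Aelilis, Ceratinus, Helioaria, Microion, Ornithana}.
V (state 'present') occurs in Leptoyx and Ornithana but conflicts with the nesting implied by the other characters — most parsimoniously interpreted as homoplasy.
VI (derived state 'present') is unique to Helioaria (autapomorphy; uninformative for grouping).
Most parsimonious ingroup topology: (((Ornithana,(Ceratinus,(Aelilis,Microion))),Helioaria),Leptoyx).
Microion and Aelilis form a cherry on this tree, so they are sister taxa.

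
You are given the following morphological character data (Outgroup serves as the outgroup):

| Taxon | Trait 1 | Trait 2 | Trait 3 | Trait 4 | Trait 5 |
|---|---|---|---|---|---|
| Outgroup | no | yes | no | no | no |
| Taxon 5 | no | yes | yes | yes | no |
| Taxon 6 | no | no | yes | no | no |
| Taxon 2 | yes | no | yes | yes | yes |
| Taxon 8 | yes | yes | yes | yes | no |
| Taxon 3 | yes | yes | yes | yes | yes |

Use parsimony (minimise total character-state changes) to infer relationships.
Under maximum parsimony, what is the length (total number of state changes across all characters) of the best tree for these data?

Character polarity is set by the outgroup: the derived state is whichever differs from the outgroup's state, so for Trait 2 the derived state is 'no', and for the remaining characters it is 'yes'.
Trait 1 (derived state 'yes') is shared by Taxon 2, Taxon 3, and Taxon 8 — a synapomorphy uniting that clade.
Trait 2 (state 'no') occurs in Taxon 2 and Taxon 6 but conflicts with the nesting implied by the other characters — most parsimoniously interpreted as homoplasy.
Trait 3 (derived state 'yes') is shared by all ingroup taxa — unites the whole ingroup.
Trait 4: derived state 'yes' in Taxon 2, Taxon 3, Taxon 5, and Taxon 8 only — synapomorphy for {Taxon 2, Taxon 3, Taxon 5, Taxon 8}.
Trait 5 (derived state 'yes') is shared by Taxon 2 and Taxon 3 — a synapomorphy uniting that clade.
Most parsimonious ingroup topology: ((Taxon 5,((Taxon 2,Taxon 3),Taxon 8)),Taxon 6).
Changes per character on this tree: Trait 1: 1; Trait 2: 2; Trait 3: 1; Trait 4: 1; Trait 5: 1.
Total = 6.

6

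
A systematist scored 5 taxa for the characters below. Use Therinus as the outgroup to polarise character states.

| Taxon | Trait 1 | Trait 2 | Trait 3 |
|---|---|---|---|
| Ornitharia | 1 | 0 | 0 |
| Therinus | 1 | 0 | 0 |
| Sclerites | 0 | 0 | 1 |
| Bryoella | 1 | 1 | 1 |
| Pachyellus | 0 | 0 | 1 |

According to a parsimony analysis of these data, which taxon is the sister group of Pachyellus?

Sclerites

Character polarity is set by the outgroup: the derived state is whichever differs from the outgroup's state, so for Trait 1 the derived state is '0', and for the remaining characters it is '1'.
Trait 1 (derived state '0') is shared by Pachyellus and Sclerites — a synapomorphy uniting that clade.
Trait 2 (derived state '1') is unique to Bryoella (autapomorphy; uninformative for grouping).
Only Bryoella, Pachyellus, and Sclerites show the derived state '1' for Trait 3, supporting them as a clade.
Most parsimonious ingroup topology: ((Bryoella,(Sclerites,Pachyellus)),Ornitharia).
Pachyellus and Sclerites form a cherry on this tree, so they are sister taxa.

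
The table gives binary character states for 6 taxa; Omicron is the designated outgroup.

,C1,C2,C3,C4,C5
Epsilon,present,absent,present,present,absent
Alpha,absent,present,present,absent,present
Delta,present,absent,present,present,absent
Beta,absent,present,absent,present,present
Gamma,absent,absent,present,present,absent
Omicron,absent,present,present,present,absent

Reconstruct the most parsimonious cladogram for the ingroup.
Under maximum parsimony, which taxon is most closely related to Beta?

Alpha

Character polarity is set by the outgroup: the derived state is whichever differs from the outgroup's state, so for C2, C3, C4 the derived state is 'absent', and for the remaining characters it is 'present'.
Only Delta and Epsilon show the derived state 'present' for C1, supporting them as a clade.
Only Delta, Epsilon, and Gamma show the derived state 'absent' for C2, supporting them as a clade.
C3: derived state 'absent' in Beta only — an autapomorphy, so it tells us nothing about relationships among taxa.
C4: derived state 'absent' in Alpha only — an autapomorphy, so it tells us nothing about relationships among taxa.
Only Alpha and Beta show the derived state 'present' for C5, supporting them as a clade.
Most parsimonious ingroup topology: ((Gamma,(Delta,Epsilon)),(Alpha,Beta)).
Beta and Alpha form a cherry on this tree, so they are sister taxa.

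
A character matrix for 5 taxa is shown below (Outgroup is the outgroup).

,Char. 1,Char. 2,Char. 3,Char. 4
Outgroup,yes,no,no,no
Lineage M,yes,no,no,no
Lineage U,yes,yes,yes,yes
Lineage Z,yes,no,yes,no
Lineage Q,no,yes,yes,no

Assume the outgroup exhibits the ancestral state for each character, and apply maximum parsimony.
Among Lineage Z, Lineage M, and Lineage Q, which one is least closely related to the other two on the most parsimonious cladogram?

Lineage M

Character polarity is set by the outgroup: the derived state is whichever differs from the outgroup's state, so for Char. 1 the derived state is 'no', and for the remaining characters it is 'yes'.
Char. 1 (derived state 'no') is unique to Lineage Q (autapomorphy; uninformative for grouping).
Char. 2: derived state 'yes' in Lineage Q and Lineage U only — synapomorphy for {Lineage Q, Lineage U}.
Char. 3 (derived state 'yes') is shared by Lineage Q, Lineage U, and Lineage Z — a synapomorphy uniting that clade.
Char. 4: derived state 'yes' in Lineage U only — an autapomorphy, so it tells us nothing about relationships among taxa.
Most parsimonious ingroup topology: (Lineage M,((Lineage U,Lineage Q),Lineage Z)).
Lineage Q and Lineage Z share a more recent common ancestor with each other than either does with Lineage M, so Lineage M is the least closely related of the three.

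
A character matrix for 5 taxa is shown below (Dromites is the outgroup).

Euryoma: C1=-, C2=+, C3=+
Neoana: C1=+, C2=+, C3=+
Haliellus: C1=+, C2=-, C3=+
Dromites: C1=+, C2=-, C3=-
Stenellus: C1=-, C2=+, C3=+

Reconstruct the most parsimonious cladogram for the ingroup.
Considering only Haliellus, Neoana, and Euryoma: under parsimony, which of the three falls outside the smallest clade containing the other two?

Character polarity is set by the outgroup: the derived state is whichever differs from the outgroup's state, so for C1 the derived state is '-', and for the remaining characters it is '+'.
Only Euryoma and Stenellus show the derived state '-' for C1, supporting them as a clade.
Only Euryoma, Neoana, and Stenellus show the derived state '+' for C2, supporting them as a clade.
C3 (derived state '+') is shared by all ingroup taxa — unites the whole ingroup.
Most parsimonious ingroup topology: (Haliellus,(Neoana,(Stenellus,Euryoma))).
Neoana and Euryoma share a more recent common ancestor with each other than either does with Haliellus, so Haliellus is the least closely related of the three.

Haliellus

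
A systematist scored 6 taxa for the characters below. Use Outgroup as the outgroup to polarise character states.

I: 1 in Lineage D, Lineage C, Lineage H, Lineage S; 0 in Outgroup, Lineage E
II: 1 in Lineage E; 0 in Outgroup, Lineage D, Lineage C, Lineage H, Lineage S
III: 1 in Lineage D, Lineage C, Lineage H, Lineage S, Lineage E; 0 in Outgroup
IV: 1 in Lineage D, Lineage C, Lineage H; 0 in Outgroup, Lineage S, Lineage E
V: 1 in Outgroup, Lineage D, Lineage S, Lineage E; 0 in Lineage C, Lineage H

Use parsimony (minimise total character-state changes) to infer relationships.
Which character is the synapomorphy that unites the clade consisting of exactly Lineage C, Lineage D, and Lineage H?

IV

Character polarity is set by the outgroup: the derived state is whichever differs from the outgroup's state, so for V the derived state is '0', and for the remaining characters it is '1'.
Only Lineage C, Lineage D, Lineage H, and Lineage S show the derived state '1' for I, supporting them as a clade.
II: derived state '1' in Lineage E only — an autapomorphy, so it tells us nothing about relationships among taxa.
All ingroup taxa share the derived state '1' for III; it defines the ingroup but does not resolve relationships within it.
Only Lineage C, Lineage D, and Lineage H show the derived state '1' for IV, supporting them as a clade.
V: derived state '0' in Lineage C and Lineage H only — synapomorphy for {Lineage C, Lineage H}.
Most parsimonious ingroup topology: (((Lineage D,(Lineage C,Lineage H)),Lineage S),Lineage E).
The clade {Lineage C, Lineage D, Lineage H} is supported by IV: its derived state '1' occurs in exactly those taxa and in no other taxon (including the outgroup).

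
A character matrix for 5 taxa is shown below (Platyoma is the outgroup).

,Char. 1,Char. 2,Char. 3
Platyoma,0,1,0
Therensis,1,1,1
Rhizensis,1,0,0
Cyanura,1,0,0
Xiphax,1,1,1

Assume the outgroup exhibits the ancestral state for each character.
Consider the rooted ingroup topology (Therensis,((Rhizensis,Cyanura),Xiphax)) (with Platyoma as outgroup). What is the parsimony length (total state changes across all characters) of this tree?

Map each character onto (Therensis,((Rhizensis,Cyanura),Xiphax)) (rooted by Platyoma) and count the minimum state changes it requires (Fitch parsimony):
Char. 1: 1; Char. 2: 1; Char. 3: 2.
Total tree length = 4.

4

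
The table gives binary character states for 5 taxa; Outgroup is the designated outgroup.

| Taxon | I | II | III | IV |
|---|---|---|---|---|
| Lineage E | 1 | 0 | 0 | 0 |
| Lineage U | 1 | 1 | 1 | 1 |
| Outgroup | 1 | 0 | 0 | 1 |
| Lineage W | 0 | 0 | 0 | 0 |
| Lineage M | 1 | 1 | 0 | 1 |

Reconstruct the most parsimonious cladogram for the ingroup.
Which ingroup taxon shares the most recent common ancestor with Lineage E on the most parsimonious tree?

Lineage W

Character polarity is set by the outgroup: the derived state is whichever differs from the outgroup's state, so for I, IV the derived state is '0', and for the remaining characters it is '1'.
I (derived state '0') is unique to Lineage W (autapomorphy; uninformative for grouping).
Only Lineage M and Lineage U show the derived state '1' for II, supporting them as a clade.
III (derived state '1') is unique to Lineage U (autapomorphy; uninformative for grouping).
Only Lineage E and Lineage W show the derived state '0' for IV, supporting them as a clade.
Most parsimonious ingroup topology: ((Lineage U,Lineage M),(Lineage W,Lineage E)).
Lineage E and Lineage W form a cherry on this tree, so they are sister taxa.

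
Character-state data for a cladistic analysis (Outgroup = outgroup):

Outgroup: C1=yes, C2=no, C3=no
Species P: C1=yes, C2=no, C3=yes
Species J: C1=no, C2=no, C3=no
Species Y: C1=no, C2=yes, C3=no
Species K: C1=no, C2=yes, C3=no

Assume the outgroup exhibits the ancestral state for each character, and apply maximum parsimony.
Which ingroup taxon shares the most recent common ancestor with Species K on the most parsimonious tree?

Species Y

Character polarity is set by the outgroup: the derived state is whichever differs from the outgroup's state, so for C1 the derived state is 'no', and for the remaining characters it is 'yes'.
Only Species J, Species K, and Species Y show the derived state 'no' for C1, supporting them as a clade.
Only Species K and Species Y show the derived state 'yes' for C2, supporting them as a clade.
C3 (derived state 'yes') is unique to Species P (autapomorphy; uninformative for grouping).
Most parsimonious ingroup topology: (Species P,(Species J,(Species Y,Species K))).
Species K and Species Y form a cherry on this tree, so they are sister taxa.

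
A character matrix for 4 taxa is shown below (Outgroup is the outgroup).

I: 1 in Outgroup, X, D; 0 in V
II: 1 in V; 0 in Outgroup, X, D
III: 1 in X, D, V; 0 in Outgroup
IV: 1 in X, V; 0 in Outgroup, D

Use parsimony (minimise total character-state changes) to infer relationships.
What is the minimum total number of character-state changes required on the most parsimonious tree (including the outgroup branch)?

Character polarity is set by the outgroup: the derived state is whichever differs from the outgroup's state, so for I the derived state is '0', and for the remaining characters it is '1'.
I (derived state '0') is unique to V (autapomorphy; uninformative for grouping).
II (derived state '1') is unique to V (autapomorphy; uninformative for grouping).
III (derived state '1') is shared by all ingroup taxa — unites the whole ingroup.
IV: derived state '1' in V and X only — synapomorphy for {V, X}.
Most parsimonious ingroup topology: ((X,V),D).
Changes per character on this tree: I: 1; II: 1; III: 1; IV: 1.
Total = 4.

4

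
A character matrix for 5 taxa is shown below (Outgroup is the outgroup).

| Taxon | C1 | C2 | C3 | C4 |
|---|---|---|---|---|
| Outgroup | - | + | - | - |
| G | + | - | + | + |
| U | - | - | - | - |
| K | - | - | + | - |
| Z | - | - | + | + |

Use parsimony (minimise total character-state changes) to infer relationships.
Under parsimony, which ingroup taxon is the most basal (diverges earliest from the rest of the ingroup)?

Character polarity is set by the outgroup: the derived state is whichever differs from the outgroup's state, so for C2 the derived state is '-', and for the remaining characters it is '+'.
C1: derived state '+' in G only — an autapomorphy, so it tells us nothing about relationships among taxa.
All ingroup taxa share the derived state '-' for C2; it defines the ingroup but does not resolve relationships within it.
C3: derived state '+' in G, K, and Z only — synapomorphy for {G, K, Z}.
Only G and Z show the derived state '+' for C4, supporting them as a clade.
Most parsimonious ingroup topology: (((G,Z),K),U).
U is sister to the clade containing all other ingroup taxa, so it is the earliest-diverging (most basal) ingroup lineage.

U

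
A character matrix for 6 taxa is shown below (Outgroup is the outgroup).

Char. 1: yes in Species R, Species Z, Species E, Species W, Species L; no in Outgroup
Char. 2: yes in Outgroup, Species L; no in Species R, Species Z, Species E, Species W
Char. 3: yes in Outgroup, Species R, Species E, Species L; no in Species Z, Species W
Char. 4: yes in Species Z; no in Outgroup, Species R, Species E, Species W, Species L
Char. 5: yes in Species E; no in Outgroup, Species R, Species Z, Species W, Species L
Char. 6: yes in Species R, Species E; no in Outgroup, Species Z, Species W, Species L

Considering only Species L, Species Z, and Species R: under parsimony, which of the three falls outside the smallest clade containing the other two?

Species L

Character polarity is set by the outgroup: the derived state is whichever differs from the outgroup's state, so for Char. 2, Char. 3 the derived state is 'no', and for the remaining characters it is 'yes'.
All ingroup taxa share the derived state 'yes' for Char. 1; it defines the ingroup but does not resolve relationships within it.
Char. 2 (derived state 'no') is shared by Species E, Species R, Species W, and Species Z — a synapomorphy uniting that clade.
Char. 3 (derived state 'no') is shared by Species W and Species Z — a synapomorphy uniting that clade.
Char. 4 (derived state 'yes') is unique to Species Z (autapomorphy; uninformative for grouping).
Char. 5: derived state 'yes' in Species E only — an autapomorphy, so it tells us nothing about relationships among taxa.
Only Species E and Species R show the derived state 'yes' for Char. 6, supporting them as a clade.
Most parsimonious ingroup topology: (((Species R,Species E),(Species Z,Species W)),Species L).
Species Z and Species R share a more recent common ancestor with each other than either does with Species L, so Species L is the least closely related of the three.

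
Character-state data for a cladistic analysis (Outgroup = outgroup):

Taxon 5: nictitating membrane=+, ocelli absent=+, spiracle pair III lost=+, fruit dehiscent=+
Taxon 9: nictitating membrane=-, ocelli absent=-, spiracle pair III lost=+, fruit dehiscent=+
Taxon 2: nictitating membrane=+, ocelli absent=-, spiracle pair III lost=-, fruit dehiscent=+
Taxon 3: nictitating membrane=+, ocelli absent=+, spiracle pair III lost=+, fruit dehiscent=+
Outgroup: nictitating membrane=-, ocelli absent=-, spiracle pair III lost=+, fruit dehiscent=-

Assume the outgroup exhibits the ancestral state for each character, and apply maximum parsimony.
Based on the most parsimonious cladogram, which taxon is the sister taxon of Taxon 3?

Taxon 5

Character polarity is set by the outgroup: the derived state is whichever differs from the outgroup's state, so for spiracle pair III lost the derived state is '-', and for the remaining characters it is '+'.
Only Taxon 2, Taxon 3, and Taxon 5 show the derived state '+' for nictitating membrane, supporting them as a clade.
ocelli absent: derived state '+' in Taxon 3 and Taxon 5 only — synapomorphy for {Taxon 3, Taxon 5}.
spiracle pair III lost: derived state '-' in Taxon 2 only — an autapomorphy, so it tells us nothing about relationships among taxa.
fruit dehiscent (derived state '+') is shared by all ingroup taxa — unites the whole ingroup.
Most parsimonious ingroup topology: ((Taxon 2,(Taxon 5,Taxon 3)),Taxon 9).
Taxon 3 and Taxon 5 form a cherry on this tree, so they are sister taxa.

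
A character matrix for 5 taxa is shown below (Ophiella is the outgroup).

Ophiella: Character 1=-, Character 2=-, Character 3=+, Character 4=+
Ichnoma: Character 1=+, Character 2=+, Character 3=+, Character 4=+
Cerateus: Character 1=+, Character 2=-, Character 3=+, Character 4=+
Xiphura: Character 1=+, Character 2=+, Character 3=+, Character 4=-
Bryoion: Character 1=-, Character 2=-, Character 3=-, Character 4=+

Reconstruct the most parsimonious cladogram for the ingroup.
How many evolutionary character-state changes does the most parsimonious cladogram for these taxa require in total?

Character polarity is set by the outgroup: the derived state is whichever differs from the outgroup's state, so for Character 3, Character 4 the derived state is '-', and for the remaining characters it is '+'.
Only Cerateus, Ichnoma, and Xiphura show the derived state '+' for Character 1, supporting them as a clade.
Character 2: derived state '+' in Ichnoma and Xiphura only — synapomorphy for {Ichnoma, Xiphura}.
Character 3 (derived state '-') is unique to Bryoion (autapomorphy; uninformative for grouping).
Character 4 (derived state '-') is unique to Xiphura (autapomorphy; uninformative for grouping).
Most parsimonious ingroup topology: (((Ichnoma,Xiphura),Cerateus),Bryoion).
Changes per character on this tree: Character 1: 1; Character 2: 1; Character 3: 1; Character 4: 1.
Total = 4.

4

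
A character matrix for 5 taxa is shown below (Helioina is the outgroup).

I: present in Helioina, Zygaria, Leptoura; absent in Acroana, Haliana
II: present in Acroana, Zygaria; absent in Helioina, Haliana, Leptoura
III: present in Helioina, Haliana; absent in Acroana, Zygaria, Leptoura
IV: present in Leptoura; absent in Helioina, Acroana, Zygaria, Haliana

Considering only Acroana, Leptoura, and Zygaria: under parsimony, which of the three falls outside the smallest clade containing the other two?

Character polarity is set by the outgroup: the derived state is whichever differs from the outgroup's state, so for I, III the derived state is 'absent', and for the remaining characters it is 'present'.
I (state 'absent') occurs in Acroana and Haliana but conflicts with the nesting implied by the other characters — most parsimoniously interpreted as homoplasy.
Only Acroana and Zygaria show the derived state 'present' for II, supporting them as a clade.
Only Acroana, Leptoura, and Zygaria show the derived state 'absent' for III, supporting them as a clade.
IV (derived state 'present') is unique to Leptoura (autapomorphy; uninformative for grouping).
Most parsimonious ingroup topology: (((Acroana,Zygaria),Leptoura),Haliana).
Zygaria and Acroana share a more recent common ancestor with each other than either does with Leptoura, so Leptoura is the least closely related of the three.

Leptoura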